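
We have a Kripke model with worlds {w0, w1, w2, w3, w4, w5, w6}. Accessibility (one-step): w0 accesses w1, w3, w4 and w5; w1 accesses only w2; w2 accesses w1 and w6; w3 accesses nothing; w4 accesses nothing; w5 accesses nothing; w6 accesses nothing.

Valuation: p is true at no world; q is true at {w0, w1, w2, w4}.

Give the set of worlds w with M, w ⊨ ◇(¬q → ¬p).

{w0, w1, w2}

w0: successors {w1, w3, w4, w5}; ¬q → ¬p there: w1:T, w3:T, w4:T, w5:T. ✓
w1: successors {w2}; ¬q → ¬p there: w2:T. ✓
w2: successors {w1, w6}; ¬q → ¬p there: w1:T, w6:T. ✓
w3: no successors, so ◇(¬q → ¬p) fails. ✗
w4: no successors, so ◇(¬q → ¬p) fails. ✗
w5: no successors, so ◇(¬q → ¬p) fails. ✗
w6: no successors, so ◇(¬q → ¬p) fails. ✗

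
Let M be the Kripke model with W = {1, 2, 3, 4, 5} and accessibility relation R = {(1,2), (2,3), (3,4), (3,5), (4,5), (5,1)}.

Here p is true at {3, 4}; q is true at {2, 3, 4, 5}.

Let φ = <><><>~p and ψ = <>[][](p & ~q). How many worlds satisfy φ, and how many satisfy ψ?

For <><><>~p:
1: successors {2}; <><>~p there: 2:T. ✓
2: successors {3}; <><>~p there: 3:T. ✓
3: successors {4, 5}; <><>~p there: 4:T, 5:T. ✓
4: successors {5}; <><>~p there: 5:T. ✓
5: successors {1}; <><>~p there: 1:F. ✗
— 4 worlds.
For <>[][](p & ~q):
1: successors {2}; [][](p & ~q) there: 2:F. ✗
2: successors {3}; [][](p & ~q) there: 3:F. ✗
3: successors {4, 5}; [][](p & ~q) there: 4:F, 5:F. ✗
4: successors {5}; [][](p & ~q) there: 5:F. ✗
5: successors {1}; [][](p & ~q) there: 1:F. ✗
— 0 worlds.

4 and 0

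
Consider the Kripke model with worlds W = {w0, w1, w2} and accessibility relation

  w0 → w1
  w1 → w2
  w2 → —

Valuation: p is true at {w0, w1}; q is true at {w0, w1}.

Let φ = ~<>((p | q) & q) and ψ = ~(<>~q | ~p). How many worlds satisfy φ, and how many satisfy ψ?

For ~<>((p | q) & q):
w0: <>((p | q) & q) is T. ✗
w1: <>((p | q) & q) is F. ✓
w2: <>((p | q) & q) is F. ✓
— 2 worlds.
For ~(<>~q | ~p):
w0: <>~q | ~p is F. ✓
w1: <>~q | ~p is T. ✗
w2: <>~q | ~p is T. ✗
— 1 world.

2 and 1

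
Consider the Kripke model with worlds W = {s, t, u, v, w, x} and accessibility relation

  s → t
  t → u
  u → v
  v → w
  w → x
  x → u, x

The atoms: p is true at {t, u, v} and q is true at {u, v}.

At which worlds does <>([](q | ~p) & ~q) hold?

s: successors {t}; [](q | ~p) & ~q there: t:T. ✓
t: successors {u}; [](q | ~p) & ~q there: u:F. ✗
u: successors {v}; [](q | ~p) & ~q there: v:F. ✗
v: successors {w}; [](q | ~p) & ~q there: w:T. ✓
w: successors {x}; [](q | ~p) & ~q there: x:T. ✓
x: successors {u, x}; [](q | ~p) & ~q there: u:F, x:T. ✓

{s, v, w, x}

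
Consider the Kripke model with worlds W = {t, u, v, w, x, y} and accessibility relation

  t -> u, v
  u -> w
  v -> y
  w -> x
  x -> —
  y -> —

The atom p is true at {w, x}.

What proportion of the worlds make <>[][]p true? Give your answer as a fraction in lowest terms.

2/3

t: successors {u, v}; [][]p there: u:T, v:T. ✓
u: successors {w}; [][]p there: w:T. ✓
v: successors {y}; [][]p there: y:T. ✓
w: successors {x}; [][]p there: x:T. ✓
x: no successors, so <>[][]p fails. ✗
y: no successors, so <>[][]p fails. ✗
That's 4 of 6 worlds, so 4/6 = 2/3.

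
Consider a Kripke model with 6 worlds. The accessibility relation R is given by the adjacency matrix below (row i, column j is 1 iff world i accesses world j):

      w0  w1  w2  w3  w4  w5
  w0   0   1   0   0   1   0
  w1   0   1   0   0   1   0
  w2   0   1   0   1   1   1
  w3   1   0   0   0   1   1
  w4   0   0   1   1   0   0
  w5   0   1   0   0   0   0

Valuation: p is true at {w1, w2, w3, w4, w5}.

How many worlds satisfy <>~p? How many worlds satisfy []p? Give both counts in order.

For <>~p:
w0: successors {w1, w4}; ~p there: w1:F, w4:F. ✗
w1: successors {w1, w4}; ~p there: w1:F, w4:F. ✗
w2: successors {w1, w3, w4, w5}; ~p there: w1:F, w3:F, w4:F, w5:F. ✗
w3: successors {w0, w4, w5}; ~p there: w0:T, w4:F, w5:F. ✓
w4: successors {w2, w3}; ~p there: w2:F, w3:F. ✗
w5: successors {w1}; ~p there: w1:F. ✗
— 1 world.
For []p:
w0: successors {w1, w4}; p there: w1:T, w4:T. ✓
w1: successors {w1, w4}; p there: w1:T, w4:T. ✓
w2: successors {w1, w3, w4, w5}; p there: w1:T, w3:T, w4:T, w5:T. ✓
w3: successors {w0, w4, w5}; p there: w0:F, w4:T, w5:T. ✗
w4: successors {w2, w3}; p there: w2:T, w3:T. ✓
w5: successors {w1}; p there: w1:T. ✓
— 5 worlds.

1 and 5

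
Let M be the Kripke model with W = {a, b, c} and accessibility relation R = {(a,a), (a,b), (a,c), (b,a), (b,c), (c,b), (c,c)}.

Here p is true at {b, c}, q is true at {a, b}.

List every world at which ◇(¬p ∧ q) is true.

{a, b}

a: successors {a, b, c}; ¬p ∧ q there: a:T, b:F, c:F. ✓
b: successors {a, c}; ¬p ∧ q there: a:T, c:F. ✓
c: successors {b, c}; ¬p ∧ q there: b:F, c:F. ✗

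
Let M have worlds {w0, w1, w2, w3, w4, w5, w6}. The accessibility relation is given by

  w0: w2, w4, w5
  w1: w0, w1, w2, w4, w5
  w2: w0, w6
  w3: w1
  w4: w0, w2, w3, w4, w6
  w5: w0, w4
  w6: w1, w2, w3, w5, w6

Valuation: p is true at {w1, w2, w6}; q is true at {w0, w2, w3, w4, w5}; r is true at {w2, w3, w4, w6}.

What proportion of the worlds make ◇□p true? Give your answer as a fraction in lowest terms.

2/7

w0: successors {w2, w4, w5}; □p there: w2:F, w4:F, w5:F. ✗
w1: successors {w0, w1, w2, w4, w5}; □p there: w0:F, w1:F, w2:F, w4:F, w5:F. ✗
w2: successors {w0, w6}; □p there: w0:F, w6:F. ✗
w3: successors {w1}; □p there: w1:F. ✗
w4: successors {w0, w2, w3, w4, w6}; □p there: w0:F, w2:F, w3:T, w4:F, w6:F. ✓
w5: successors {w0, w4}; □p there: w0:F, w4:F. ✗
w6: successors {w1, w2, w3, w5, w6}; □p there: w1:F, w2:F, w3:T, w5:F, w6:F. ✓
That's 2 of 7 worlds, so 2/7.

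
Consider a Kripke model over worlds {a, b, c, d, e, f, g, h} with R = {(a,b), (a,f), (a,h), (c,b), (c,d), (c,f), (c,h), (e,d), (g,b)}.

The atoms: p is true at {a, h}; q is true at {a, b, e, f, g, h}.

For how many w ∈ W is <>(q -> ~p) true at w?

a: successors {b, f, h}; q -> ~p there: b:T, f:T, h:F. ✓
b: no successors, so <>(q -> ~p) fails. ✗
c: successors {b, d, f, h}; q -> ~p there: b:T, d:T, f:T, h:F. ✓
d: no successors, so <>(q -> ~p) fails. ✗
e: successors {d}; q -> ~p there: d:T. ✓
f: no successors, so <>(q -> ~p) fails. ✗
g: successors {b}; q -> ~p there: b:T. ✓
h: no successors, so <>(q -> ~p) fails. ✗
Satisfying worlds: {a, c, e, g}.

4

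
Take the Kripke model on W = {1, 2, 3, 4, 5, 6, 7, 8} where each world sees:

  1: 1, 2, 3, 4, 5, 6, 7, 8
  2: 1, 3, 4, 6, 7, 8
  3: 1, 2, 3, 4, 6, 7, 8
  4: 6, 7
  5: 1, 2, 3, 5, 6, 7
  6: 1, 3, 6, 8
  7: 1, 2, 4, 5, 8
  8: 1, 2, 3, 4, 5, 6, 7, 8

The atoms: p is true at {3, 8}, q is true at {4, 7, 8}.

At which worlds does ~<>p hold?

1: <>p is T. ✗
2: <>p is T. ✗
3: <>p is T. ✗
4: <>p is F. ✓
5: <>p is T. ✗
6: <>p is T. ✗
7: <>p is T. ✗
8: <>p is T. ✗

{4}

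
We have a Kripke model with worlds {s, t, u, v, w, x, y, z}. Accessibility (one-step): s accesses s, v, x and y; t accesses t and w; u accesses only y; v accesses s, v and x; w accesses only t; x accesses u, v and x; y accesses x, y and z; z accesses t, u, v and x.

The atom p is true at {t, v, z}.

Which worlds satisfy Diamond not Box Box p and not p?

s: Diamond not Box Box p is T, not p is T. ✓
t: Diamond not Box Box p is T, not p is F. ✗
u: Diamond not Box Box p is T, not p is T. ✓
v: Diamond not Box Box p is T, not p is F. ✗
w: Diamond not Box Box p is T, not p is T. ✓
x: Diamond not Box Box p is T, not p is T. ✓
y: Diamond not Box Box p is T, not p is T. ✓
z: Diamond not Box Box p is T, not p is F. ✗

{s, u, w, x, y}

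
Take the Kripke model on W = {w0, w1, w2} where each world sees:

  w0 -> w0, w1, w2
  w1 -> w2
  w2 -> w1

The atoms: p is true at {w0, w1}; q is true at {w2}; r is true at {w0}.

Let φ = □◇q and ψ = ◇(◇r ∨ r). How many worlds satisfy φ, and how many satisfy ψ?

1 and 1

For □◇q:
w0: successors {w0, w1, w2}; ◇q there: w0:T, w1:T, w2:F. ✗
w1: successors {w2}; ◇q there: w2:F. ✗
w2: successors {w1}; ◇q there: w1:T. ✓
— 1 world.
For ◇(◇r ∨ r):
w0: successors {w0, w1, w2}; ◇r ∨ r there: w0:T, w1:F, w2:F. ✓
w1: successors {w2}; ◇r ∨ r there: w2:F. ✗
w2: successors {w1}; ◇r ∨ r there: w1:F. ✗
— 1 world.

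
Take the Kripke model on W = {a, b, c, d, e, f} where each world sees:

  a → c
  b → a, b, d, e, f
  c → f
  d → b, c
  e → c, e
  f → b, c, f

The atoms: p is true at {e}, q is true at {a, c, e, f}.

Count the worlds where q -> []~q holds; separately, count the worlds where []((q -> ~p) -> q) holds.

For q -> []~q:
a: q is T, []~q is F. ✗
b: q is F, []~q is F. ✓
c: q is T, []~q is F. ✗
d: q is F, []~q is F. ✓
e: q is T, []~q is F. ✗
f: q is T, []~q is F. ✗
— 2 worlds.
For []((q -> ~p) -> q):
a: successors {c}; (q -> ~p) -> q there: c:T. ✓
b: successors {a, b, d, e, f}; (q -> ~p) -> q there: a:T, b:F, d:F, e:T, f:T. ✗
c: successors {f}; (q -> ~p) -> q there: f:T. ✓
d: successors {b, c}; (q -> ~p) -> q there: b:F, c:T. ✗
e: successors {c, e}; (q -> ~p) -> q there: c:T, e:T. ✓
f: successors {b, c, f}; (q -> ~p) -> q there: b:F, c:T, f:T. ✗
— 3 worlds.

2 and 3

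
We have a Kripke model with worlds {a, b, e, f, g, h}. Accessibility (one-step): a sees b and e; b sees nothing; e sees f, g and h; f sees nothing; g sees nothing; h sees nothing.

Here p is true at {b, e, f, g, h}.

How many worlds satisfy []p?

6

a: successors {b, e}; p there: b:T, e:T. ✓
b: no successors, so []p holds vacuously. ✓
e: successors {f, g, h}; p there: f:T, g:T, h:T. ✓
f: no successors, so []p holds vacuously. ✓
g: no successors, so []p holds vacuously. ✓
h: no successors, so []p holds vacuously. ✓
Satisfying worlds: {a, b, e, f, g, h}.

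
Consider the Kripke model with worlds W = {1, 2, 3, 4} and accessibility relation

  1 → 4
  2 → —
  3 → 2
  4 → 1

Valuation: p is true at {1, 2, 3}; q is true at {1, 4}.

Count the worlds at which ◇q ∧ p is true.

1: ◇q is T, p is T. ✓
2: ◇q is F, p is T. ✗
3: ◇q is F, p is T. ✗
4: ◇q is T, p is F. ✗
Satisfying worlds: {1}.

1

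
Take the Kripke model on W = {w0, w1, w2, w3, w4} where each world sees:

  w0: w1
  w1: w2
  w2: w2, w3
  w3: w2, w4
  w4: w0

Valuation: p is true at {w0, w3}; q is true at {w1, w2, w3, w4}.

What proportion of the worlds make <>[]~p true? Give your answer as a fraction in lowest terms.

w0: successors {w1}; []~p there: w1:T. ✓
w1: successors {w2}; []~p there: w2:F. ✗
w2: successors {w2, w3}; []~p there: w2:F, w3:T. ✓
w3: successors {w2, w4}; []~p there: w2:F, w4:F. ✗
w4: successors {w0}; []~p there: w0:T. ✓
That's 3 of 5 worlds, so 3/5.

3/5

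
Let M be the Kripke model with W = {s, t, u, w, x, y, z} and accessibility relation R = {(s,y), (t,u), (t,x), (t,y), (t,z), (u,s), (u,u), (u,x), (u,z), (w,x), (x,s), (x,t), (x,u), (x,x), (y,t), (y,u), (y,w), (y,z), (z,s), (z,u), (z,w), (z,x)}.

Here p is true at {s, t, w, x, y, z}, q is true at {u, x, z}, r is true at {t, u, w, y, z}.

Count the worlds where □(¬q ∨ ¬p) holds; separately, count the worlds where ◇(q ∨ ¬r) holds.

For □(¬q ∨ ¬p):
s: successors {y}; ¬q ∨ ¬p there: y:T. ✓
t: successors {u, x, y, z}; ¬q ∨ ¬p there: u:T, x:F, y:T, z:F. ✗
u: successors {s, u, x, z}; ¬q ∨ ¬p there: s:T, u:T, x:F, z:F. ✗
w: successors {x}; ¬q ∨ ¬p there: x:F. ✗
x: successors {s, t, u, x}; ¬q ∨ ¬p there: s:T, t:T, u:T, x:F. ✗
y: successors {t, u, w, z}; ¬q ∨ ¬p there: t:T, u:T, w:T, z:F. ✗
z: successors {s, u, w, x}; ¬q ∨ ¬p there: s:T, u:T, w:T, x:F. ✗
— 1 world.
For ◇(q ∨ ¬r):
s: successors {y}; q ∨ ¬r there: y:F. ✗
t: successors {u, x, y, z}; q ∨ ¬r there: u:T, x:T, y:F, z:T. ✓
u: successors {s, u, x, z}; q ∨ ¬r there: s:T, u:T, x:T, z:T. ✓
w: successors {x}; q ∨ ¬r there: x:T. ✓
x: successors {s, t, u, x}; q ∨ ¬r there: s:T, t:F, u:T, x:T. ✓
y: successors {t, u, w, z}; q ∨ ¬r there: t:F, u:T, w:F, z:T. ✓
z: successors {s, u, w, x}; q ∨ ¬r there: s:T, u:T, w:F, x:T. ✓
— 6 worlds.

1 and 6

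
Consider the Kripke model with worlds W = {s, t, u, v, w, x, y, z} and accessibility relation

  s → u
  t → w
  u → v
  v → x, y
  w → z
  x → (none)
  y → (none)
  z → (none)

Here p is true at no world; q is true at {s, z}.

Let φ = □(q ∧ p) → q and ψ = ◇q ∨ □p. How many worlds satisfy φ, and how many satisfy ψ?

For □(q ∧ p) → q:
s: □(q ∧ p) is F, q is T. ✓
t: □(q ∧ p) is F, q is F. ✓
u: □(q ∧ p) is F, q is F. ✓
v: □(q ∧ p) is F, q is F. ✓
w: □(q ∧ p) is F, q is F. ✓
x: □(q ∧ p) is T, q is F. ✗
y: □(q ∧ p) is T, q is F. ✗
z: □(q ∧ p) is T, q is T. ✓
— 6 worlds.
For ◇q ∨ □p:
s: ◇q is F, □p is F. ✗
t: ◇q is F, □p is F. ✗
u: ◇q is F, □p is F. ✗
v: ◇q is F, □p is F. ✗
w: ◇q is T, □p is F. ✓
x: ◇q is F, □p is T. ✓
y: ◇q is F, □p is T. ✓
z: ◇q is F, □p is T. ✓
— 4 worlds.

6 and 4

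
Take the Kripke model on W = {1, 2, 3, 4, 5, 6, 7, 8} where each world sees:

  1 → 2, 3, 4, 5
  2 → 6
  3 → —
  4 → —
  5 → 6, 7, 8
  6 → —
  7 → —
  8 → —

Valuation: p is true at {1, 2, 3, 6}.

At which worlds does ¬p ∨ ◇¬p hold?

{1, 4, 5, 7, 8}

1: ¬p is F, ◇¬p is T. ✓
2: ¬p is F, ◇¬p is F. ✗
3: ¬p is F, ◇¬p is F. ✗
4: ¬p is T, ◇¬p is F. ✓
5: ¬p is T, ◇¬p is T. ✓
6: ¬p is F, ◇¬p is F. ✗
7: ¬p is T, ◇¬p is F. ✓
8: ¬p is T, ◇¬p is F. ✓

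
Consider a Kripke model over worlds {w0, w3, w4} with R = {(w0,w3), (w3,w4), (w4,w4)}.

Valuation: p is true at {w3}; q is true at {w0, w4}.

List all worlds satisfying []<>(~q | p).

∅

w0: successors {w3}; <>(~q | p) there: w3:F. ✗
w3: successors {w4}; <>(~q | p) there: w4:F. ✗
w4: successors {w4}; <>(~q | p) there: w4:F. ✗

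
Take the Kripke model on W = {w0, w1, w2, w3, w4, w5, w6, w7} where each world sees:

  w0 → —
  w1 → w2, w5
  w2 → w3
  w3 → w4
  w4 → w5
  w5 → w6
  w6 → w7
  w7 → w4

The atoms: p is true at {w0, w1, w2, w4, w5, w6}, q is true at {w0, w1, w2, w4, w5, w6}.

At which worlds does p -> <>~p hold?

{w2, w3, w6, w7}

w0: p is T, <>~p is F. ✗
w1: p is T, <>~p is F. ✗
w2: p is T, <>~p is T. ✓
w3: p is F, <>~p is F. ✓
w4: p is T, <>~p is F. ✗
w5: p is T, <>~p is F. ✗
w6: p is T, <>~p is T. ✓
w7: p is F, <>~p is F. ✓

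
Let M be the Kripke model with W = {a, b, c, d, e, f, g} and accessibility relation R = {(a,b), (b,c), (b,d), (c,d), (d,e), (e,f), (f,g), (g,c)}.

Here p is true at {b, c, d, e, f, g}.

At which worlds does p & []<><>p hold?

{b, c, d, e, f, g}

a: p is F, []<><>p is T. ✗
b: p is T, []<><>p is T. ✓
c: p is T, []<><>p is T. ✓
d: p is T, []<><>p is T. ✓
e: p is T, []<><>p is T. ✓
f: p is T, []<><>p is T. ✓
g: p is T, []<><>p is T. ✓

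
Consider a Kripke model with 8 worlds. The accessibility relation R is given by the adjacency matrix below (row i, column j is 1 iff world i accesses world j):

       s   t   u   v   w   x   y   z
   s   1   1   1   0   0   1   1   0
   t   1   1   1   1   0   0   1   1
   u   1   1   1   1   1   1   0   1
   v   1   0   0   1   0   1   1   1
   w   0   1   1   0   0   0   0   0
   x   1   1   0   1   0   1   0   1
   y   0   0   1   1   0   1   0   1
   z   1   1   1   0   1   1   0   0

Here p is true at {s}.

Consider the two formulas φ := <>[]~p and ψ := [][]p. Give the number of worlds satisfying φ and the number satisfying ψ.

5 and 0

For <>[]~p:
s: successors {s, t, u, x, y}; []~p there: s:F, t:F, u:F, x:F, y:T. ✓
t: successors {s, t, u, v, y, z}; []~p there: s:F, t:F, u:F, v:F, y:T, z:F. ✓
u: successors {s, t, u, v, w, x, z}; []~p there: s:F, t:F, u:F, v:F, w:T, x:F, z:F. ✓
v: successors {s, v, x, y, z}; []~p there: s:F, v:F, x:F, y:T, z:F. ✓
w: successors {t, u}; []~p there: t:F, u:F. ✗
x: successors {s, t, v, x, z}; []~p there: s:F, t:F, v:F, x:F, z:F. ✗
y: successors {u, v, x, z}; []~p there: u:F, v:F, x:F, z:F. ✗
z: successors {s, t, u, w, x}; []~p there: s:F, t:F, u:F, w:T, x:F. ✓
— 5 worlds.
For [][]p:
s: successors {s, t, u, x, y}; []p there: s:F, t:F, u:F, x:F, y:F. ✗
t: successors {s, t, u, v, y, z}; []p there: s:F, t:F, u:F, v:F, y:F, z:F. ✗
u: successors {s, t, u, v, w, x, z}; []p there: s:F, t:F, u:F, v:F, w:F, x:F, z:F. ✗
v: successors {s, v, x, y, z}; []p there: s:F, v:F, x:F, y:F, z:F. ✗
w: successors {t, u}; []p there: t:F, u:F. ✗
x: successors {s, t, v, x, z}; []p there: s:F, t:F, v:F, x:F, z:F. ✗
y: successors {u, v, x, z}; []p there: u:F, v:F, x:F, z:F. ✗
z: successors {s, t, u, w, x}; []p there: s:F, t:F, u:F, w:F, x:F. ✗
— 0 worlds.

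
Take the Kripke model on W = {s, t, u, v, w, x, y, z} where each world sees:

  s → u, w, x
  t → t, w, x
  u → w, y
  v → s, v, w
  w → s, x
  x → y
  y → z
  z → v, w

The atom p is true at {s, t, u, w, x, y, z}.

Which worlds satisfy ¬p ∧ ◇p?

{v}

s: ¬p is F, ◇p is T. ✗
t: ¬p is F, ◇p is T. ✗
u: ¬p is F, ◇p is T. ✗
v: ¬p is T, ◇p is T. ✓
w: ¬p is F, ◇p is T. ✗
x: ¬p is F, ◇p is T. ✗
y: ¬p is F, ◇p is T. ✗
z: ¬p is F, ◇p is T. ✗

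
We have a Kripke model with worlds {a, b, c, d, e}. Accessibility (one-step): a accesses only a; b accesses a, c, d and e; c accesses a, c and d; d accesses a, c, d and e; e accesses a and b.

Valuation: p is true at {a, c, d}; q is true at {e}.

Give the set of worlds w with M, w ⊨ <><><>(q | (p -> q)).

{b, c, d, e}

a: successors {a}; <><>(q | (p -> q)) there: a:F. ✗
b: successors {a, c, d, e}; <><>(q | (p -> q)) there: a:F, c:T, d:T, e:T. ✓
c: successors {a, c, d}; <><>(q | (p -> q)) there: a:F, c:T, d:T. ✓
d: successors {a, c, d, e}; <><>(q | (p -> q)) there: a:F, c:T, d:T, e:T. ✓
e: successors {a, b}; <><>(q | (p -> q)) there: a:F, b:T. ✓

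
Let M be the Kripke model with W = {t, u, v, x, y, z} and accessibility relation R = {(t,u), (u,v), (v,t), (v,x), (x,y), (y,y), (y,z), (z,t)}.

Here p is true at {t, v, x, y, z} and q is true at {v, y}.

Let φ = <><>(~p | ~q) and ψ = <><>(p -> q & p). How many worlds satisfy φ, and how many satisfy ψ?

5 and 5

For <><>(~p | ~q):
t: successors {u}; <>(~p | ~q) there: u:F. ✗
u: successors {v}; <>(~p | ~q) there: v:T. ✓
v: successors {t, x}; <>(~p | ~q) there: t:T, x:F. ✓
x: successors {y}; <>(~p | ~q) there: y:T. ✓
y: successors {y, z}; <>(~p | ~q) there: y:T, z:T. ✓
z: successors {t}; <>(~p | ~q) there: t:T. ✓
— 5 worlds.
For <><>(p -> q & p):
t: successors {u}; <>(p -> q & p) there: u:T. ✓
u: successors {v}; <>(p -> q & p) there: v:F. ✗
v: successors {t, x}; <>(p -> q & p) there: t:T, x:T. ✓
x: successors {y}; <>(p -> q & p) there: y:T. ✓
y: successors {y, z}; <>(p -> q & p) there: y:T, z:F. ✓
z: successors {t}; <>(p -> q & p) there: t:T. ✓
— 5 worlds.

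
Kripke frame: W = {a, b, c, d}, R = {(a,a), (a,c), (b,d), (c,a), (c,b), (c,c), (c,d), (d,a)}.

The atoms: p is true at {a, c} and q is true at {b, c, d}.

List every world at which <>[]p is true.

a: successors {a, c}; []p there: a:T, c:F. ✓
b: successors {d}; []p there: d:T. ✓
c: successors {a, b, c, d}; []p there: a:T, b:F, c:F, d:T. ✓
d: successors {a}; []p there: a:T. ✓

{a, b, c, d}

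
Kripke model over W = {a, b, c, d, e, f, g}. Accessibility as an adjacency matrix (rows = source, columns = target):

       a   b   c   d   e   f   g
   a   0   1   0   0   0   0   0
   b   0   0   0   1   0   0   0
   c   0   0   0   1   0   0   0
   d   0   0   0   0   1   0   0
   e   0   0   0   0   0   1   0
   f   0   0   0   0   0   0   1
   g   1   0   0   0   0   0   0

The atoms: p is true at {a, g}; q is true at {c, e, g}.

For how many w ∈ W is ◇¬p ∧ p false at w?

6

a: ◇¬p is T, p is T. ✓
b: ◇¬p is T, p is F. ✗
c: ◇¬p is T, p is F. ✗
d: ◇¬p is T, p is F. ✗
e: ◇¬p is T, p is F. ✗
f: ◇¬p is F, p is F. ✗
g: ◇¬p is F, p is T. ✗
Satisfying worlds: {a}.
So ◇¬p ∧ p fails at the other 6 worlds.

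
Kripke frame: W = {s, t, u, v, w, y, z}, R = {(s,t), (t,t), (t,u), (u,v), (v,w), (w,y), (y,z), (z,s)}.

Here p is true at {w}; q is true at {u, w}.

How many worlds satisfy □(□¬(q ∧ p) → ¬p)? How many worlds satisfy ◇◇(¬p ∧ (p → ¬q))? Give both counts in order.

For □(□¬(q ∧ p) → ¬p):
s: successors {t}; □¬(q ∧ p) → ¬p there: t:T. ✓
t: successors {t, u}; □¬(q ∧ p) → ¬p there: t:T, u:T. ✓
u: successors {v}; □¬(q ∧ p) → ¬p there: v:T. ✓
v: successors {w}; □¬(q ∧ p) → ¬p there: w:F. ✗
w: successors {y}; □¬(q ∧ p) → ¬p there: y:T. ✓
y: successors {z}; □¬(q ∧ p) → ¬p there: z:T. ✓
z: successors {s}; □¬(q ∧ p) → ¬p there: s:T. ✓
— 6 worlds.
For ◇◇(¬p ∧ (p → ¬q)):
s: successors {t}; ◇(¬p ∧ (p → ¬q)) there: t:T. ✓
t: successors {t, u}; ◇(¬p ∧ (p → ¬q)) there: t:T, u:T. ✓
u: successors {v}; ◇(¬p ∧ (p → ¬q)) there: v:F. ✗
v: successors {w}; ◇(¬p ∧ (p → ¬q)) there: w:T. ✓
w: successors {y}; ◇(¬p ∧ (p → ¬q)) there: y:T. ✓
y: successors {z}; ◇(¬p ∧ (p → ¬q)) there: z:T. ✓
z: successors {s}; ◇(¬p ∧ (p → ¬q)) there: s:T. ✓
— 6 worlds.

6 and 6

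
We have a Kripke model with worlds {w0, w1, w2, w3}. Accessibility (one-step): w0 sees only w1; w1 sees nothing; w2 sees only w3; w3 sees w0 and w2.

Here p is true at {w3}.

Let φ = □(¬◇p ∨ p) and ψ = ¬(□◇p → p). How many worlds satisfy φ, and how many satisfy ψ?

For □(¬◇p ∨ p):
w0: successors {w1}; ¬◇p ∨ p there: w1:T. ✓
w1: no successors, so □(¬◇p ∨ p) holds vacuously. ✓
w2: successors {w3}; ¬◇p ∨ p there: w3:T. ✓
w3: successors {w0, w2}; ¬◇p ∨ p there: w0:T, w2:F. ✗
— 3 worlds.
For ¬(□◇p → p):
w0: □◇p → p is T. ✗
w1: □◇p → p is F. ✓
w2: □◇p → p is T. ✗
w3: □◇p → p is T. ✗
— 1 world.

3 and 1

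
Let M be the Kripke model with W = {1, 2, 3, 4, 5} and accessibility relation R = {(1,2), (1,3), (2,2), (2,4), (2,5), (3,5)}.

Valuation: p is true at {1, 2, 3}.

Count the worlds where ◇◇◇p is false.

3

1: successors {2, 3}; ◇◇p there: 2:T, 3:F. ✓
2: successors {2, 4, 5}; ◇◇p there: 2:T, 4:F, 5:F. ✓
3: successors {5}; ◇◇p there: 5:F. ✗
4: no successors, so ◇◇◇p fails. ✗
5: no successors, so ◇◇◇p fails. ✗
Satisfying worlds: {1, 2}.
So ◇◇◇p fails at the other 3 worlds.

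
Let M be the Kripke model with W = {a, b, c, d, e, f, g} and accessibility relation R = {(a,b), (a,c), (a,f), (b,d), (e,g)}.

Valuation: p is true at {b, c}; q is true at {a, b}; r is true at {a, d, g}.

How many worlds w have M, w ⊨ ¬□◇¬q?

3

a: □◇¬q is F. ✓
b: □◇¬q is F. ✓
c: □◇¬q is T. ✗
d: □◇¬q is T. ✗
e: □◇¬q is F. ✓
f: □◇¬q is T. ✗
g: □◇¬q is T. ✗
Satisfying worlds: {a, b, e}.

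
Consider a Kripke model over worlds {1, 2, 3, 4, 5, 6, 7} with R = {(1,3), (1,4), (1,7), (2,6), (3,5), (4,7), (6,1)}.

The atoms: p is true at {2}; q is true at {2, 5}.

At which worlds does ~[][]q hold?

1: [][]q is F. ✓
2: [][]q is F. ✓
3: [][]q is T. ✗
4: [][]q is T. ✗
5: [][]q is T. ✗
6: [][]q is F. ✓
7: [][]q is T. ✗

{1, 2, 6}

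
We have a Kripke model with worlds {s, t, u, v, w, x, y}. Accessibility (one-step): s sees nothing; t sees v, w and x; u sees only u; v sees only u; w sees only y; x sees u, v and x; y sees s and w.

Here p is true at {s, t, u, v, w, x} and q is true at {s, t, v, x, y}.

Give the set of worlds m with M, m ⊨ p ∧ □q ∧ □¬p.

{s, w}

s: p ∧ □q is T, □¬p is T. ✓
t: p ∧ □q is F, □¬p is F. ✗
u: p ∧ □q is F, □¬p is F. ✗
v: p ∧ □q is F, □¬p is F. ✗
w: p ∧ □q is T, □¬p is T. ✓
x: p ∧ □q is F, □¬p is F. ✗
y: p ∧ □q is F, □¬p is F. ✗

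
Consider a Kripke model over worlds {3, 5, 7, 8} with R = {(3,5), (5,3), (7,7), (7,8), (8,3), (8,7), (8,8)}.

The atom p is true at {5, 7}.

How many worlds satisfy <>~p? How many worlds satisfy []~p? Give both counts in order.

3 and 1

For <>~p:
3: successors {5}; ~p there: 5:F. ✗
5: successors {3}; ~p there: 3:T. ✓
7: successors {7, 8}; ~p there: 7:F, 8:T. ✓
8: successors {3, 7, 8}; ~p there: 3:T, 7:F, 8:T. ✓
— 3 worlds.
For []~p:
3: successors {5}; ~p there: 5:F. ✗
5: successors {3}; ~p there: 3:T. ✓
7: successors {7, 8}; ~p there: 7:F, 8:T. ✗
8: successors {3, 7, 8}; ~p there: 3:T, 7:F, 8:T. ✗
— 1 world.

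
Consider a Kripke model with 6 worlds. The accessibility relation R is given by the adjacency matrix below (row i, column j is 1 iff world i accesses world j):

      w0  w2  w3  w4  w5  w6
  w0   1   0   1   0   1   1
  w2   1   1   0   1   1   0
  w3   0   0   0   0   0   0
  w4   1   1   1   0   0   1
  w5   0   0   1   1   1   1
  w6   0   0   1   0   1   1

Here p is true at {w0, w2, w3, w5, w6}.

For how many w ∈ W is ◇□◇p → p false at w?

1

w0: ◇□◇p is T, p is T. ✓
w2: ◇□◇p is T, p is T. ✓
w3: ◇□◇p is F, p is T. ✓
w4: ◇□◇p is T, p is F. ✗
w5: ◇□◇p is T, p is T. ✓
w6: ◇□◇p is T, p is T. ✓
Satisfying worlds: {w0, w2, w3, w5, w6}.
So ◇□◇p → p fails at the other 1 world.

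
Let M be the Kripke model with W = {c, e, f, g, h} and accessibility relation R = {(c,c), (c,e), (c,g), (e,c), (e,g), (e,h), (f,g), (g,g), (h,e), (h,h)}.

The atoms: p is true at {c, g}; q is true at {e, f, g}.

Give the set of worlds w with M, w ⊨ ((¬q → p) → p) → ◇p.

{c, e, f, g}

c: (¬q → p) → p is T, ◇p is T. ✓
e: (¬q → p) → p is F, ◇p is T. ✓
f: (¬q → p) → p is F, ◇p is T. ✓
g: (¬q → p) → p is T, ◇p is T. ✓
h: (¬q → p) → p is T, ◇p is F. ✗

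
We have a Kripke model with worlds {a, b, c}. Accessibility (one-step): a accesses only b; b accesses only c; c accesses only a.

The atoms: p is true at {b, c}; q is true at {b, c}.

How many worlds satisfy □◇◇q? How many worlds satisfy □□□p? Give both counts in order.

2 and 2

For □◇◇q:
a: successors {b}; ◇◇q there: b:F. ✗
b: successors {c}; ◇◇q there: c:T. ✓
c: successors {a}; ◇◇q there: a:T. ✓
— 2 worlds.
For □□□p:
a: successors {b}; □□p there: b:F. ✗
b: successors {c}; □□p there: c:T. ✓
c: successors {a}; □□p there: a:T. ✓
— 2 worlds.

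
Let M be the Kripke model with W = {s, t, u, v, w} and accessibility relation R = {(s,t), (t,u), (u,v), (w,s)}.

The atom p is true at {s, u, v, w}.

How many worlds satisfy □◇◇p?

s: successors {t}; ◇◇p there: t:T. ✓
t: successors {u}; ◇◇p there: u:F. ✗
u: successors {v}; ◇◇p there: v:F. ✗
v: no successors, so □◇◇p holds vacuously. ✓
w: successors {s}; ◇◇p there: s:T. ✓
Satisfying worlds: {s, v, w}.

3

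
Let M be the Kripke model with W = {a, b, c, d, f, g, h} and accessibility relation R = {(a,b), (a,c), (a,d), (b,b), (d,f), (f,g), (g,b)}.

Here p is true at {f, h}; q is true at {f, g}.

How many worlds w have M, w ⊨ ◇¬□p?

a: successors {b, c, d}; ¬□p there: b:T, c:F, d:F. ✓
b: successors {b}; ¬□p there: b:T. ✓
c: no successors, so ◇¬□p fails. ✗
d: successors {f}; ¬□p there: f:T. ✓
f: successors {g}; ¬□p there: g:T. ✓
g: successors {b}; ¬□p there: b:T. ✓
h: no successors, so ◇¬□p fails. ✗
Satisfying worlds: {a, b, d, f, g}.

5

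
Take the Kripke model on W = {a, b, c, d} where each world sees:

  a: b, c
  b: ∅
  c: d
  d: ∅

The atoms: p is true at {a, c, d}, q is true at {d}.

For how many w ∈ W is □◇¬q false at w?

a: successors {b, c}; ◇¬q there: b:F, c:F. ✗
b: no successors, so □◇¬q holds vacuously. ✓
c: successors {d}; ◇¬q there: d:F. ✗
d: no successors, so □◇¬q holds vacuously. ✓
Satisfying worlds: {b, d}.
So □◇¬q fails at the other 2 worlds.

2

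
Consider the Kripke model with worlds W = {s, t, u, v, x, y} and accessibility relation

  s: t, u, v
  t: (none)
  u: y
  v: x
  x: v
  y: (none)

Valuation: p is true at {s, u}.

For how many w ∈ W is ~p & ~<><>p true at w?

s: ~p is F, ~<><>p is T. ✗
t: ~p is T, ~<><>p is T. ✓
u: ~p is F, ~<><>p is T. ✗
v: ~p is T, ~<><>p is T. ✓
x: ~p is T, ~<><>p is T. ✓
y: ~p is T, ~<><>p is T. ✓
Satisfying worlds: {t, v, x, y}.

4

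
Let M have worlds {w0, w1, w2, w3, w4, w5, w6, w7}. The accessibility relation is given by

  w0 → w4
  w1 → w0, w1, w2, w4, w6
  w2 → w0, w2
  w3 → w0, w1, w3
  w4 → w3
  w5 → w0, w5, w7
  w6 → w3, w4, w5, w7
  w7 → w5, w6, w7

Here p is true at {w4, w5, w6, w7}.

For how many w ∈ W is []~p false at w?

w0: successors {w4}; ~p there: w4:F. ✗
w1: successors {w0, w1, w2, w4, w6}; ~p there: w0:T, w1:T, w2:T, w4:F, w6:F. ✗
w2: successors {w0, w2}; ~p there: w0:T, w2:T. ✓
w3: successors {w0, w1, w3}; ~p there: w0:T, w1:T, w3:T. ✓
w4: successors {w3}; ~p there: w3:T. ✓
w5: successors {w0, w5, w7}; ~p there: w0:T, w5:F, w7:F. ✗
w6: successors {w3, w4, w5, w7}; ~p there: w3:T, w4:F, w5:F, w7:F. ✗
w7: successors {w5, w6, w7}; ~p there: w5:F, w6:F, w7:F. ✗
Satisfying worlds: {w2, w3, w4}.
So []~p fails at the other 5 worlds.

5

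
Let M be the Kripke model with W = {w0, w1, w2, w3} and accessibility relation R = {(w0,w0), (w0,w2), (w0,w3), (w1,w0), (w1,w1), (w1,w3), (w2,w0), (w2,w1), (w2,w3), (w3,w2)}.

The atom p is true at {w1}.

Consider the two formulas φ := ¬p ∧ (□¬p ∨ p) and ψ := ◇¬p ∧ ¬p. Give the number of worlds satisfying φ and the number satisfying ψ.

For ¬p ∧ (□¬p ∨ p):
w0: ¬p is T, □¬p ∨ p is T. ✓
w1: ¬p is F, □¬p ∨ p is T. ✗
w2: ¬p is T, □¬p ∨ p is F. ✗
w3: ¬p is T, □¬p ∨ p is T. ✓
— 2 worlds.
For ◇¬p ∧ ¬p:
w0: ◇¬p is T, ¬p is T. ✓
w1: ◇¬p is T, ¬p is F. ✗
w2: ◇¬p is T, ¬p is T. ✓
w3: ◇¬p is T, ¬p is T. ✓
— 3 worlds.

2 and 3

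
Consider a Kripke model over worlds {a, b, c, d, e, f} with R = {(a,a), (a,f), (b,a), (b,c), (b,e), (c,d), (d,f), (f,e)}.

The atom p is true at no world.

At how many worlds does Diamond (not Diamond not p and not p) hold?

a: successors {a, f}; not Diamond not p and not p there: a:F, f:F. ✗
b: successors {a, c, e}; not Diamond not p and not p there: a:F, c:F, e:T. ✓
c: successors {d}; not Diamond not p and not p there: d:F. ✗
d: successors {f}; not Diamond not p and not p there: f:F. ✗
e: no successors, so Diamond (not Diamond not p and not p) fails. ✗
f: successors {e}; not Diamond not p and not p there: e:T. ✓
Satisfying worlds: {b, f}.

2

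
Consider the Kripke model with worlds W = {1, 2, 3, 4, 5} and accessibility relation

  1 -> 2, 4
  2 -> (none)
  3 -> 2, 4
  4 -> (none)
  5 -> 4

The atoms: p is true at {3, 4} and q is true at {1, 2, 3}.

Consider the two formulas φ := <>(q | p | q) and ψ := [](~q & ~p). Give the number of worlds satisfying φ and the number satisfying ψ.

For <>(q | p | q):
1: successors {2, 4}; q | p | q there: 2:T, 4:T. ✓
2: no successors, so <>(q | p | q) fails. ✗
3: successors {2, 4}; q | p | q there: 2:T, 4:T. ✓
4: no successors, so <>(q | p | q) fails. ✗
5: successors {4}; q | p | q there: 4:T. ✓
— 3 worlds.
For [](~q & ~p):
1: successors {2, 4}; ~q & ~p there: 2:F, 4:F. ✗
2: no successors, so [](~q & ~p) holds vacuously. ✓
3: successors {2, 4}; ~q & ~p there: 2:F, 4:F. ✗
4: no successors, so [](~q & ~p) holds vacuously. ✓
5: successors {4}; ~q & ~p there: 4:F. ✗
— 2 worlds.

3 and 2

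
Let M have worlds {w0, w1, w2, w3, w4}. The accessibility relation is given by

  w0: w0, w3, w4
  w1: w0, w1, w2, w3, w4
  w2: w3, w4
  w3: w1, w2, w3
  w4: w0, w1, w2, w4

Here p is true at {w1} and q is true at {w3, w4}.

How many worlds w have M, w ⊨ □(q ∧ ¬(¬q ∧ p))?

w0: successors {w0, w3, w4}; q ∧ ¬(¬q ∧ p) there: w0:F, w3:T, w4:T. ✗
w1: successors {w0, w1, w2, w3, w4}; q ∧ ¬(¬q ∧ p) there: w0:F, w1:F, w2:F, w3:T, w4:T. ✗
w2: successors {w3, w4}; q ∧ ¬(¬q ∧ p) there: w3:T, w4:T. ✓
w3: successors {w1, w2, w3}; q ∧ ¬(¬q ∧ p) there: w1:F, w2:F, w3:T. ✗
w4: successors {w0, w1, w2, w4}; q ∧ ¬(¬q ∧ p) there: w0:F, w1:F, w2:F, w4:T. ✗
Satisfying worlds: {w2}.

1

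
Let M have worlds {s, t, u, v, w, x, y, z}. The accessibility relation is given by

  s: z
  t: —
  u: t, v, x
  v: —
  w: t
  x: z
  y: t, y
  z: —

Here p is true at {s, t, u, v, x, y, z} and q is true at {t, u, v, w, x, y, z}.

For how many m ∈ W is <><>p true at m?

s: successors {z}; <>p there: z:F. ✗
t: no successors, so <><>p fails. ✗
u: successors {t, v, x}; <>p there: t:F, v:F, x:T. ✓
v: no successors, so <><>p fails. ✗
w: successors {t}; <>p there: t:F. ✗
x: successors {z}; <>p there: z:F. ✗
y: successors {t, y}; <>p there: t:F, y:T. ✓
z: no successors, so <><>p fails. ✗
Satisfying worlds: {u, y}.

2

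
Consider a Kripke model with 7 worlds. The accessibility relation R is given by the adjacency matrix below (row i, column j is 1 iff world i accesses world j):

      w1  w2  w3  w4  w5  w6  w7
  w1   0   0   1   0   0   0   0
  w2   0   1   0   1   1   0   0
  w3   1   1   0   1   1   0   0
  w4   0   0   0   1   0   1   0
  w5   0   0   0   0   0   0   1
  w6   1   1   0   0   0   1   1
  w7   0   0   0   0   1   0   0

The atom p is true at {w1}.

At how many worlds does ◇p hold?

w1: successors {w3}; p there: w3:F. ✗
w2: successors {w2, w4, w5}; p there: w2:F, w4:F, w5:F. ✗
w3: successors {w1, w2, w4, w5}; p there: w1:T, w2:F, w4:F, w5:F. ✓
w4: successors {w4, w6}; p there: w4:F, w6:F. ✗
w5: successors {w7}; p there: w7:F. ✗
w6: successors {w1, w2, w6, w7}; p there: w1:T, w2:F, w6:F, w7:F. ✓
w7: successors {w5}; p there: w5:F. ✗
Satisfying worlds: {w3, w6}.

2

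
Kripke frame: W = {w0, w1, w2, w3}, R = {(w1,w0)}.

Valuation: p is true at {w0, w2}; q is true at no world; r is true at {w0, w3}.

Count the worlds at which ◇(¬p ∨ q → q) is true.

w0: no successors, so ◇(¬p ∨ q → q) fails. ✗
w1: successors {w0}; ¬p ∨ q → q there: w0:T. ✓
w2: no successors, so ◇(¬p ∨ q → q) fails. ✗
w3: no successors, so ◇(¬p ∨ q → q) fails. ✗
Satisfying worlds: {w1}.

1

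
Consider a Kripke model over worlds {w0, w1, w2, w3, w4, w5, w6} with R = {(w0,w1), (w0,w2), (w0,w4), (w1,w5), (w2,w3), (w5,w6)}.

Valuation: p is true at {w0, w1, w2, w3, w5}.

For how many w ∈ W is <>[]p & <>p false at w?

w0: <>[]p is T, <>p is T. ✓
w1: <>[]p is F, <>p is T. ✗
w2: <>[]p is T, <>p is T. ✓
w3: <>[]p is F, <>p is F. ✗
w4: <>[]p is F, <>p is F. ✗
w5: <>[]p is T, <>p is F. ✗
w6: <>[]p is F, <>p is F. ✗
Satisfying worlds: {w0, w2}.
So <>[]p & <>p fails at the other 5 worlds.

5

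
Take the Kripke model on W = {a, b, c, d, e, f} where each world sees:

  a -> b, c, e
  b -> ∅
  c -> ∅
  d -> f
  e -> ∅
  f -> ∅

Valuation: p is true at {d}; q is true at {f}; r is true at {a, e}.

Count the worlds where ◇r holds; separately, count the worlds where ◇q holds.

1 and 1

For ◇r:
a: successors {b, c, e}; r there: b:F, c:F, e:T. ✓
b: no successors, so ◇r fails. ✗
c: no successors, so ◇r fails. ✗
d: successors {f}; r there: f:F. ✗
e: no successors, so ◇r fails. ✗
f: no successors, so ◇r fails. ✗
— 1 world.
For ◇q:
a: successors {b, c, e}; q there: b:F, c:F, e:F. ✗
b: no successors, so ◇q fails. ✗
c: no successors, so ◇q fails. ✗
d: successors {f}; q there: f:T. ✓
e: no successors, so ◇q fails. ✗
f: no successors, so ◇q fails. ✗
— 1 world.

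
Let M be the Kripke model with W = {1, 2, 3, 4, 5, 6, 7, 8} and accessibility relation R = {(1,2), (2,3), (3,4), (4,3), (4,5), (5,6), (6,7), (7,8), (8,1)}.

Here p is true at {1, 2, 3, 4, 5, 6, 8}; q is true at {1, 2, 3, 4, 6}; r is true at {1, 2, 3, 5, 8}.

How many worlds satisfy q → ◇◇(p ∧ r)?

1: q is T, ◇◇(p ∧ r) is T. ✓
2: q is T, ◇◇(p ∧ r) is F. ✗
3: q is T, ◇◇(p ∧ r) is T. ✓
4: q is T, ◇◇(p ∧ r) is F. ✗
5: q is F, ◇◇(p ∧ r) is F. ✓
6: q is T, ◇◇(p ∧ r) is T. ✓
7: q is F, ◇◇(p ∧ r) is T. ✓
8: q is F, ◇◇(p ∧ r) is T. ✓
Satisfying worlds: {1, 3, 5, 6, 7, 8}.

6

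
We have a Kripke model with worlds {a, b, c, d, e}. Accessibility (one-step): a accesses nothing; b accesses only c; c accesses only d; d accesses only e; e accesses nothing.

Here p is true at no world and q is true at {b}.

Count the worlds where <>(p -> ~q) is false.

a: no successors, so <>(p -> ~q) fails. ✗
b: successors {c}; p -> ~q there: c:T. ✓
c: successors {d}; p -> ~q there: d:T. ✓
d: successors {e}; p -> ~q there: e:T. ✓
e: no successors, so <>(p -> ~q) fails. ✗
Satisfying worlds: {b, c, d}.
So <>(p -> ~q) fails at the other 2 worlds.

2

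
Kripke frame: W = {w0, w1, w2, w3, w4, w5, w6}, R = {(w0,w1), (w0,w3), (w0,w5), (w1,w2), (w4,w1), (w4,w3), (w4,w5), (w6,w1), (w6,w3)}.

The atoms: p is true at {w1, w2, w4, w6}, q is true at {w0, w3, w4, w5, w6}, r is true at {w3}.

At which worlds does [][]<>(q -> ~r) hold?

{w1, w2, w3, w5}

w0: successors {w1, w3, w5}; []<>(q -> ~r) there: w1:F, w3:T, w5:T. ✗
w1: successors {w2}; []<>(q -> ~r) there: w2:T. ✓
w2: no successors, so [][]<>(q -> ~r) holds vacuously. ✓
w3: no successors, so [][]<>(q -> ~r) holds vacuously. ✓
w4: successors {w1, w3, w5}; []<>(q -> ~r) there: w1:F, w3:T, w5:T. ✗
w5: no successors, so [][]<>(q -> ~r) holds vacuously. ✓
w6: successors {w1, w3}; []<>(q -> ~r) there: w1:F, w3:T. ✗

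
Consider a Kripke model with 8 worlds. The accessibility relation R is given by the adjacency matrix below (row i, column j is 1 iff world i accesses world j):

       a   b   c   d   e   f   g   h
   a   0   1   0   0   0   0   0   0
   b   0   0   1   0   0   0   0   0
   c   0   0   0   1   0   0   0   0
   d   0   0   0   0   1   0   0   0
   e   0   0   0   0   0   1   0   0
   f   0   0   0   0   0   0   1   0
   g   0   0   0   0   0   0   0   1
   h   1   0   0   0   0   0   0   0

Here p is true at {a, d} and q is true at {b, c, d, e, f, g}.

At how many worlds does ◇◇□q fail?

a: successors {b}; ◇□q there: b:T. ✓
b: successors {c}; ◇□q there: c:T. ✓
c: successors {d}; ◇□q there: d:T. ✓
d: successors {e}; ◇□q there: e:T. ✓
e: successors {f}; ◇□q there: f:F. ✗
f: successors {g}; ◇□q there: g:F. ✗
g: successors {h}; ◇□q there: h:T. ✓
h: successors {a}; ◇□q there: a:T. ✓
Satisfying worlds: {a, b, c, d, g, h}.
So ◇◇□q fails at the other 2 worlds.

2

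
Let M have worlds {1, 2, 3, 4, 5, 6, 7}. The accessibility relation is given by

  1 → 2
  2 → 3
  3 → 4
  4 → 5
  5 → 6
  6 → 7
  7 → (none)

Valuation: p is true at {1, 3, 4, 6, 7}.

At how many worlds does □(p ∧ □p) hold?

4

1: successors {2}; p ∧ □p there: 2:F. ✗
2: successors {3}; p ∧ □p there: 3:T. ✓
3: successors {4}; p ∧ □p there: 4:F. ✗
4: successors {5}; p ∧ □p there: 5:F. ✗
5: successors {6}; p ∧ □p there: 6:T. ✓
6: successors {7}; p ∧ □p there: 7:T. ✓
7: no successors, so □(p ∧ □p) holds vacuously. ✓
Satisfying worlds: {2, 5, 6, 7}.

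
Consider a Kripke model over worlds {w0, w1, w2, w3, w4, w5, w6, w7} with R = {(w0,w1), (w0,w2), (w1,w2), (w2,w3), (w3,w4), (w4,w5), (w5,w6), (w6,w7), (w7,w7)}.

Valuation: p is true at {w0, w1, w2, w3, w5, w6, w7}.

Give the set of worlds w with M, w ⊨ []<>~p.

{w2}

w0: successors {w1, w2}; <>~p there: w1:F, w2:F. ✗
w1: successors {w2}; <>~p there: w2:F. ✗
w2: successors {w3}; <>~p there: w3:T. ✓
w3: successors {w4}; <>~p there: w4:F. ✗
w4: successors {w5}; <>~p there: w5:F. ✗
w5: successors {w6}; <>~p there: w6:F. ✗
w6: successors {w7}; <>~p there: w7:F. ✗
w7: successors {w7}; <>~p there: w7:F. ✗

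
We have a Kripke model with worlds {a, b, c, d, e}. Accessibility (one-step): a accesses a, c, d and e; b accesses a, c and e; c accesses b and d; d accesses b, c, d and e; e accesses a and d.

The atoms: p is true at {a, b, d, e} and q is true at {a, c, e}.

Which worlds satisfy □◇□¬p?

∅

a: successors {a, c, d, e}; ◇□¬p there: a:F, c:F, d:F, e:F. ✗
b: successors {a, c, e}; ◇□¬p there: a:F, c:F, e:F. ✗
c: successors {b, d}; ◇□¬p there: b:F, d:F. ✗
d: successors {b, c, d, e}; ◇□¬p there: b:F, c:F, d:F, e:F. ✗
e: successors {a, d}; ◇□¬p there: a:F, d:F. ✗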